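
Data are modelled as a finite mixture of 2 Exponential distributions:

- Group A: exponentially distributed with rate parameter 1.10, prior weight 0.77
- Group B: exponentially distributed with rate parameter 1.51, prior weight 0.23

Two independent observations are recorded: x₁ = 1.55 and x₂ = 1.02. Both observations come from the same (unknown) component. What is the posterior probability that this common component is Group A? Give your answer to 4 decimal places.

0.8360

P(component k | x) = P(Z=k)·f_k(x) / marginal(x), where marginal(x) = Σ_j P(Z=j)·f_j(x).
Since both observations come from the same component, the likelihood for component k is f_k(x₁)·f_k(x₂).
  f_A = [0.19995] × [0.358191] = 0.0716201
  f_B = [0.145382] × [0.323651] = 0.047053
Prior × likelihood for each component:
  P(Z=A)·f_A = 0.77 × 0.0716201 = 0.0551475
  P(Z=B)·f_B = 0.23 × 0.047053 = 0.0108222
Evidence: 0.0551475 + 0.0108222 = 0.0659697
Responsibility of Group A: 0.0551475 / 0.0659697 ≈ 0.8360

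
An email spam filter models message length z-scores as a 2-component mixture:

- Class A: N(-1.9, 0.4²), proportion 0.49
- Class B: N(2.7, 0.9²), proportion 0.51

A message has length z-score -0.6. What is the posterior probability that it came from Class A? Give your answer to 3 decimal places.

P(component k | x) = P(Z=k)·f_k(x) / marginal(x), where marginal(x) = Σ_j P(Z=j)·f_j(x).
Evaluate each component's likelihood at the observed value:
  f_A = (1/(0.4·√(2π)))·exp(−(-0.6−-1.9)²/(2·0.4²)) = 0.997356·exp(-5.28125) = 0.00507262
  f_B = (1/(0.9·√(2π)))·exp(−(-0.6−2.7)²/(2·0.9²)) = 0.443269·exp(-6.72222) = 0.000533634
Weight by the priors:
  P(Z=A)·f_A = 0.49 × 0.00507262 = 0.00248558
  P(Z=B)·f_B = 0.51 × 0.000533634 = 0.000272153
Evidence: 0.00248558 + 0.000272153 = 0.00275774
Responsibility of Class A: 0.00248558 / 0.00275774 ≈ 0.901

0.901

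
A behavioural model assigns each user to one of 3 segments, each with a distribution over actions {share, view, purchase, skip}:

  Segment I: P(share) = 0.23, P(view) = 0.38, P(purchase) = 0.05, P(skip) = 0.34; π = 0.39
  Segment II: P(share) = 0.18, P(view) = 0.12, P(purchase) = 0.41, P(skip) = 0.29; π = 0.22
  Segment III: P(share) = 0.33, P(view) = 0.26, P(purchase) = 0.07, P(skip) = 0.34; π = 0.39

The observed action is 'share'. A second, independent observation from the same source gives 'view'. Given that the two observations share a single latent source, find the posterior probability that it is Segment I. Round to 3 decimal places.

0.471

By Bayes' theorem, P(k | x) = π_k f_k(x) / Σ_j π_j f_j(x).
Since both observations come from the same component, the likelihood for component k is f_k(x₁)·f_k(x₂).
  f_I = [P(share | comp) = 0.23] × [0.38] = 0.0874
  f_II = [P(share | comp) = 0.18] × [0.12] = 0.0216
  f_III = [P(share | comp) = 0.33] × [0.26] = 0.0858
Unnormalised posteriors:
  π_I·f_I = 0.39 × 0.0874 = 0.034086
  π_II·f_II = 0.22 × 0.0216 = 0.004752
  π_III·f_III = 0.39 × 0.0858 = 0.033462
Evidence: 0.034086 + 0.004752 + 0.033462 = 0.0723
Responsibility of Segment I: 0.034086 / 0.0723 ≈ 0.471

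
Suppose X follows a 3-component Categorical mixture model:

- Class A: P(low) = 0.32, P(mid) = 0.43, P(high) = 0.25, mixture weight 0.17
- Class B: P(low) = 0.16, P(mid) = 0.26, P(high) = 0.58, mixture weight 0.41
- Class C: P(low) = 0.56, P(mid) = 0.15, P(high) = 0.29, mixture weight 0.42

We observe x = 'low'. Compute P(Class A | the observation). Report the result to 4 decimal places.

0.1532

Posterior ∝ prior × likelihood, so P(k | x) ∝ π_k f_k(x); normalise over all components.
Evaluate each component's likelihood at the observed value:
  p_A = 0.32
  p_B = 0.16
  p_C = 0.56
Unnormalised posteriors:
  π_A·p_A = 0.17 × 0.32 = 0.0544
  π_B·p_B = 0.41 × 0.16 = 0.0656
  π_C·p_C = 0.42 × 0.56 = 0.2352
Evidence: 0.0544 + 0.0656 + 0.2352 = 0.3552
Responsibility of Class A: 0.0544 / 0.3552 ≈ 0.1532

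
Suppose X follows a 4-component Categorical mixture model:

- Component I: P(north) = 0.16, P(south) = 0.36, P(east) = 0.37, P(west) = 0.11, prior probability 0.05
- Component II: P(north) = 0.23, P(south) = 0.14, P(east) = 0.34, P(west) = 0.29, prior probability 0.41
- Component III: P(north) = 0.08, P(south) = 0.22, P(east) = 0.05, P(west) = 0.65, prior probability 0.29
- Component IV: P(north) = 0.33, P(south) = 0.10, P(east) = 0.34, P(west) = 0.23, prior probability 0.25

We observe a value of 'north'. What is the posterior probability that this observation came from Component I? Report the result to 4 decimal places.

Posterior ∝ prior × likelihood, so P(k | x) ∝ π_k f_k(x); normalise over all components.
Component likelihoods at x = 'north':
  f_I = P(north | comp) = 0.16
  f_II = P(north | comp) = 0.23
  f_III = P(north | comp) = 0.08
  f_IV = P(north | comp) = 0.33
Unnormalised posteriors:
  π_I·f_I = 0.05 × 0.16 = 0.008
  π_II·f_II = 0.41 × 0.23 = 0.0943
  π_III·f_III = 0.29 × 0.08 = 0.0232
  π_IV·f_IV = 0.25 × 0.33 = 0.0825
Normaliser: 0.008 + 0.0943 + 0.0232 + 0.0825 = 0.208
P(Component I | the observation) = 0.008 / 0.208 ≈ 0.0385

0.0385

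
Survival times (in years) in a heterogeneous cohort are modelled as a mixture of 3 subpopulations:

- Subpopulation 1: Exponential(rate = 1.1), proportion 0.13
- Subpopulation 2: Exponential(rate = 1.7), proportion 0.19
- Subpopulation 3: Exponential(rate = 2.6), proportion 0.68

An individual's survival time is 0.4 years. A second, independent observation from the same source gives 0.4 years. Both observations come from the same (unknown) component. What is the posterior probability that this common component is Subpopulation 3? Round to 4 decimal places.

Posterior ∝ prior × likelihood, so P(k | x) ∝ π_k f_k(x); normalise over all components.
Since both observations come from the same component, the likelihood for component k is f_k(x₁)·f_k(x₂).
  L_1 = [0.70844] × [0.70844] = 0.501887
  L_2 = [0.861249] × [0.861249] = 0.74175
  L_3 = [0.918982] × [0.918982] = 0.844528
Unnormalised posteriors:
  π_1·L_1 = 0.13 × 0.501887 = 0.0652454
  π_2·L_2 = 0.19 × 0.74175 = 0.140932
  π_3·L_3 = 0.68 × 0.844528 = 0.574279
Sum: 0.0652454 + 0.140932 + 0.574279 = 0.780457
P(Subpopulation 3 | x₁,x₂) = 0.574279 / 0.780457 ≈ 0.7358

0.7358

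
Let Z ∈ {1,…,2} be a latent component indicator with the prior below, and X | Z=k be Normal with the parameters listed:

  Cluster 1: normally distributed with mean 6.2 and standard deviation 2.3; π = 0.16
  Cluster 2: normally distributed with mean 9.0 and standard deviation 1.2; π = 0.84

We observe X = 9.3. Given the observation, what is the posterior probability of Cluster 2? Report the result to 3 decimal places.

0.960

By Bayes' theorem, P(k | x) = π_k f_k(x) / Σ_j π_j f_j(x).
Evaluate each component's likelihood at the observed value:
  f_1 = 0.0699367
  f_2 = 0.322223
Weight by the priors:
  π_1·f_1 = 0.16 × 0.0699367 = 0.0111899
  π_2·f_2 = 0.84 × 0.322223 = 0.270668
Denominator: 0.0111899 + 0.270668 = 0.281858
P(Cluster 2 | 9.3) ≈ 0.960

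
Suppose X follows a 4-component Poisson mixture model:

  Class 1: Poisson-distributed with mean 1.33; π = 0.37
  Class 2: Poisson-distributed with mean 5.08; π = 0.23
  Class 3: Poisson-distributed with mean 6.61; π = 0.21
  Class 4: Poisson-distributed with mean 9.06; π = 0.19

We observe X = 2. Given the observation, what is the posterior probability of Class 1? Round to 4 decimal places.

0.7721

By Bayes' theorem, P(k | x) = P(Z=k) f_k(x) / Σ_j P(Z=j) f_j(x).
Poisson probabilities:
  L_1 = 0.233917
  L_2 = 0.0802567
  L_3 = 0.029423
  L_4 = 0.00477
Weight by the priors:
  P(Z=1)·L_1 = 0.37 × 0.233917 = 0.0865493
  P(Z=2)·L_2 = 0.23 × 0.0802567 = 0.018459
  P(Z=3)·L_3 = 0.21 × 0.029423 = 0.00617882
  P(Z=4)·L_4 = 0.19 × 0.00477 = 0.0009063
Sum: 0.0865493 + 0.018459 + 0.00617882 + 0.0009063 = 0.112093
P(Class 1 | the observation) ≈ 0.7721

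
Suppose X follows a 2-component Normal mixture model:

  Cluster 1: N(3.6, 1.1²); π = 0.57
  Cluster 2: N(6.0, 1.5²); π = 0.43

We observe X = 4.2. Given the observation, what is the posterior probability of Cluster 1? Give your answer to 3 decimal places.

By Bayes' theorem, P(k | x) = π_k f_k(x) / Σ_j π_j f_j(x).
Component likelihoods at x = 4.2:
  p_1 = 0.312544
  p_2 = 0.129457
Multiply by the mixture weights:
  π_1·p_1 = 0.57 × 0.312544 = 0.17815
  π_2·p_2 = 0.43 × 0.129457 = 0.0556667
Normaliser: 0.17815 + 0.0556667 = 0.233817
Responsibility of Cluster 1: 0.17815 / 0.233817 ≈ 0.762

0.762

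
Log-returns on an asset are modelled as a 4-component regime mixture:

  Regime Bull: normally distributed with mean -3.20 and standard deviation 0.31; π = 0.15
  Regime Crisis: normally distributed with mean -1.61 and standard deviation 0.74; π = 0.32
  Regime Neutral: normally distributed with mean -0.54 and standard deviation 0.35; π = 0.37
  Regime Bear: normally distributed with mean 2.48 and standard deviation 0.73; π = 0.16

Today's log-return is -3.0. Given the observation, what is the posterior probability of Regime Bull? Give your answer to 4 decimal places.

0.8414

Apply Bayes' rule: the posterior for each component is proportional to its prior times its likelihood at x.
Normal densities:
  f_Bull = (1/(0.31·√(2π)))·exp(−(-3.0−-3.20)²/(2·0.31²)) = 1.286911·exp(-0.20812) = 1.04512
  f_Crisis = (1/(0.74·√(2π)))·exp(−(-3.0−-1.61)²/(2·0.74²)) = 0.539111·exp(-1.76415) = 0.0923669
  f_Neutral = (1/(0.35·√(2π)))·exp(−(-3.0−-0.54)²/(2·0.35²)) = 1.139835·exp(-24.70041) = 2.13595e-11
  f_Bear = (1/(0.73·√(2π)))·exp(−(-3.0−2.48)²/(2·0.73²)) = 0.546496·exp(-28.17639) = 3.16763e-13
Unnormalised posteriors:
  π_Bull·f_Bull = 0.15 × 1.04512 = 0.156767
  π_Crisis·f_Crisis = 0.32 × 0.0923669 = 0.0295574
  π_Neutral·f_Neutral = 0.37 × 2.13595e-11 = 7.90301e-12
  π_Bear·f_Bear = 0.16 × 3.16763e-13 = 5.06822e-14
Normaliser: 0.156767 + 0.0295574 + 7.90301e-12 + 5.06822e-14 = 0.186325
P(Regime Bull | the observation) = 0.156767 / 0.186325 ≈ 0.8414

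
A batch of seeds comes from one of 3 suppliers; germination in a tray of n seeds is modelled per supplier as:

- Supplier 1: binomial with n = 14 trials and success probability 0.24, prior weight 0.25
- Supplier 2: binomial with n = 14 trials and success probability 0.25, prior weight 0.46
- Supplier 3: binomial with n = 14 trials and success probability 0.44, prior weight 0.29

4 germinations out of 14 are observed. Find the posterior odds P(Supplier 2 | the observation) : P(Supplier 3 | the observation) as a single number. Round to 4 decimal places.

Posterior odds = (π_i f_i(x)) / (π_j f_j(x)); the normalising sum cancels.
Component likelihoods at x = 4 germinations out of 14:
  f_1 = 0.213508
  f_2 = 0.220195
  f_3 = 0.113795
0.10129 / 0.0330007 ≈ 3.0693

3.0693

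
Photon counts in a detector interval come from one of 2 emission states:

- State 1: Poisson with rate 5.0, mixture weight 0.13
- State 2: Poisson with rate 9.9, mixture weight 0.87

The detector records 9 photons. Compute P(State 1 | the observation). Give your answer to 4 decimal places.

The responsibility of component k is w_k f_k(x) divided by Σ_j w_j f_j(x).
Component likelihoods at x = 9 photons:
  f_1 = e^(−5.0)·5.0^9/9! = 0.0362656
  f_2 = e^(−9.9)·9.9^9/9! = 0.12631
Prior × likelihood for each component:
  w_1·f_1 = 0.13 × 0.0362656 = 0.00471453
  w_2·f_2 = 0.87 × 0.12631 = 0.10989
Evidence: 0.00471453 + 0.10989 = 0.114604
So the posterior for State 1 is 0.00471453 / 0.114604 ≈ 0.0411.

0.0411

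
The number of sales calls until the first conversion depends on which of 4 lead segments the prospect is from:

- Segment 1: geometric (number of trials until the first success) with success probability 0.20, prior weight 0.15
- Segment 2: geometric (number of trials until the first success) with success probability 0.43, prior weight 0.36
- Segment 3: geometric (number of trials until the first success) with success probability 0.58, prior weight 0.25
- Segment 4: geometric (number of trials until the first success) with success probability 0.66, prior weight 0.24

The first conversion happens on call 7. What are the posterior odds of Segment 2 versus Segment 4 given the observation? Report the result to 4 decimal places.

21.6966

Since P(k|x) ∝ P(Z=k) f_k(x), the posterior odds are P(Z=i) f_i(x) / (P(Z=j) f_j(x)).
Component likelihoods at x = 7:
  p_1 = 0.20·(1−0.20)^6 = 0.20·0.262144 = 0.0524288
  p_2 = 0.43·(1−0.43)^6 = 0.43·0.0342964 = 0.0147475
  p_3 = 0.58·(1−0.58)^6 = 0.58·0.00548903 = 0.00318364
  p_4 = 0.66·(1−0.66)^6 = 0.66·0.0015448 = 0.00101957
Posterior odds = (P(Z=2)·p_2) / (P(Z=4)·p_4) = (0.36·0.0147475) / (0.24·0.00101957) = 0.00530909 / 0.000244697 ≈ 21.6966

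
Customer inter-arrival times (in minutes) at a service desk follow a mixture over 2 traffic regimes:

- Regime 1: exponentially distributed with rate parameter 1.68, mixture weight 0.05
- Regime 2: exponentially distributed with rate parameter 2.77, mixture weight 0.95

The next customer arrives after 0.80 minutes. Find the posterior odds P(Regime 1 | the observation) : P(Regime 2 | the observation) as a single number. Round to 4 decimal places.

0.0763

Posterior odds = (P(Z=i) f_i(x)) / (P(Z=j) f_j(x)); the normalising sum cancels.
Evaluate each component's likelihood at the observed value:
  f_1 = 1.68·e^(−1.68·0.80) = 1.68·e^(−1.3440) = 0.438145
  f_2 = 2.77·e^(−2.77·0.80) = 2.77·e^(−2.2160) = 0.302053
0.0219072 / 0.28695 ≈ 0.0763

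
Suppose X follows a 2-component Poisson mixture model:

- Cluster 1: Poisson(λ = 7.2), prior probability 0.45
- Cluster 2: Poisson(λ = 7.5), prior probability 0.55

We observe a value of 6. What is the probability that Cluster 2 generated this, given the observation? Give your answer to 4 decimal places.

0.5363

P(component k | x) = π_k·f_k(x) / marginal(x), where marginal(x) = Σ_j π_j·f_j(x).
Evaluate each component's likelihood at the observed value:
  L_1 = e^(−7.2)·7.2^6/6! = 0.144458
  L_2 = e^(−7.5)·7.5^6/6! = 0.136718
Unnormalised posteriors:
  π_1·L_1 = 0.45 × 0.144458 = 0.0650062
  π_2·L_2 = 0.55 × 0.136718 = 0.075195
Marginal: 0.0650062 + 0.075195 = 0.140201
Responsibility of Cluster 2: 0.075195 / 0.140201 ≈ 0.5363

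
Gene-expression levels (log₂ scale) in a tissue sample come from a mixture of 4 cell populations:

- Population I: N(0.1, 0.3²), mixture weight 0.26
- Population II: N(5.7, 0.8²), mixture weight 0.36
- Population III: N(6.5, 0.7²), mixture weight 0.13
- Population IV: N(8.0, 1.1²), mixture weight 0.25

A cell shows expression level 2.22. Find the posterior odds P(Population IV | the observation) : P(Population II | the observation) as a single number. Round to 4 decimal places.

The posterior odds equal the prior odds times the likelihood ratio: (π_i/π_j)·(f_i(x)/f_j(x)).
Normal densities:
  p_I = (1/(0.3·√(2π)))·exp(−(2.22−0.1)²/(2·0.3²)) = 1.329808·exp(-24.96889) = 1.90519e-11
  p_II = (1/(0.8·√(2π)))·exp(−(2.22−5.7)²/(2·0.8²)) = 0.498678·exp(-9.46125) = 3.88018e-05
  p_III = (1/(0.7·√(2π)))·exp(−(2.22−6.5)²/(2·0.7²)) = 0.569918·exp(-18.69224) = 4.34383e-09
  p_IV = (1/(1.1·√(2π)))·exp(−(2.22−8.0)²/(2·1.1²)) = 0.362675·exp(-13.80512) = 3.66461e-07
Odds = (0.25/0.36) × (3.66461e-07/3.88018e-05) = 0.694444 × 0.00944445 ≈ 0.0066

0.0066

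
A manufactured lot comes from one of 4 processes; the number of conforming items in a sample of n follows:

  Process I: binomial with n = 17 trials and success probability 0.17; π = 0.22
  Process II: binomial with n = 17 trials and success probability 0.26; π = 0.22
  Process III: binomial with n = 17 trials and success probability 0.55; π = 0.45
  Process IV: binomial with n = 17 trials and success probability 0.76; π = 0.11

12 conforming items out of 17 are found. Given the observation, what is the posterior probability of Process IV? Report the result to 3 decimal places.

0.338

By Bayes' theorem, P(k | x) = π_k f_k(x) / Σ_j π_j f_j(x).
Component likelihoods at x = 12 conforming items out of 17:
  f_I = C(17,12)·0.17^12·0.83^5 = 6188·5.82622e-10·0.393904 = 1.42013e-06
  f_II = C(17,12)·0.26^12·0.74^5 = 6188·9.5429e-08·0.221901 = 0.000131036
  f_III = C(17,12)·0.55^12·0.45^5 = 6188·0.000766218·0.0184528 = 0.0874914
  f_IV = C(17,12)·0.76^12·0.24^5 = 6188·0.0371333·0.000796262 = 0.182966
Unnormalised posteriors:
  π_I·f_I = 0.22 × 1.42013e-06 = 3.12428e-07
  π_II·f_II = 0.22 × 0.000131036 = 2.88278e-05
  π_III·f_III = 0.45 × 0.0874914 = 0.0393711
  π_IV·f_IV = 0.11 × 0.182966 = 0.0201262
Evidence: 3.12428e-07 + 2.88278e-05 + 0.0393711 + 0.0201262 = 0.0595265
P(Process IV | data) ≈ 0.338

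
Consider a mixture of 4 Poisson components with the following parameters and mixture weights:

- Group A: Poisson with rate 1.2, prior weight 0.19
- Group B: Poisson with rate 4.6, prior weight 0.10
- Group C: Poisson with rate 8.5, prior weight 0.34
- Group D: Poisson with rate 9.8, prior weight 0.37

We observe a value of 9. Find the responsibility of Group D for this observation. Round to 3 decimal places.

0.502

Posterior ∝ prior × likelihood, so P(k | x) ∝ π_k f_k(x); normalise over all components.
Component likelihoods at x = 9:
  L_A = e^(−1.2)·1.2^9/9! = 4.28267e-06
  L_B = e^(−4.6)·4.6^9/9! = 0.0255448
  L_C = e^(−8.5)·8.5^9/9! = 0.129869
  L_D = e^(−9.8)·9.8^9/9! = 0.127405
Unnormalised posteriors:
  π_A·L_A = 0.19 × 4.28267e-06 = 8.13708e-07
  π_B·L_B = 0.10 × 0.0255448 = 0.00255448
  π_C·L_C = 0.34 × 0.129869 = 0.0441553
  π_D·L_D = 0.37 × 0.127405 = 0.0471398
Marginal: 8.13708e-07 + 0.00255448 + 0.0441553 + 0.0471398 = 0.0938504
P(Group D | data) = 0.0471398 / 0.0938504 ≈ 0.502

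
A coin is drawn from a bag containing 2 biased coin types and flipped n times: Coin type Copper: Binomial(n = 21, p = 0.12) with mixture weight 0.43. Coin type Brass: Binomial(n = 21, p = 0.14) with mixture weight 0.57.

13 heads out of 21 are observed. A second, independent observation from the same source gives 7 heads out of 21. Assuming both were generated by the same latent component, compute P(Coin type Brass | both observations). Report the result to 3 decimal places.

Apply Bayes' rule: the posterior for each component is proportional to its prior times its likelihood at x.
Since both observations come from the same component, the likelihood for component k is f_k(x₁)·f_k(x₂).
  L_Copper = [7.82998e-08] × [0.00695875] = 5.44869e-10
  L_Brass = [4.83276e-07] × [0.0148381] = 7.17092e-09
Unnormalised posteriors:
  P(Z=Copper)·L_Copper = 0.43 × 5.44869e-10 = 2.34294e-10
  P(Z=Brass)·L_Brass = 0.57 × 7.17092e-09 = 4.08742e-09
Evidence: 2.34294e-10 + 4.08742e-09 = 4.32172e-09
Responsibility of Coin type Brass: 4.08742e-09 / 4.32172e-09 ≈ 0.946

0.946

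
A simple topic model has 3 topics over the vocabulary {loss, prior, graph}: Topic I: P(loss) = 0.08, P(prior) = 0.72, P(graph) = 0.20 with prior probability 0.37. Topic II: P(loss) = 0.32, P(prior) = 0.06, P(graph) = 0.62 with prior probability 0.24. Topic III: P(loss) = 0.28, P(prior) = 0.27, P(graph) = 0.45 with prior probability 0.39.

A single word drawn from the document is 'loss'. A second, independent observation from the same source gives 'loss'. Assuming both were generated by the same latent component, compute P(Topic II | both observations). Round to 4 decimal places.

The responsibility of component k is P(Z=k) f_k(x) divided by Σ_j P(Z=j) f_j(x).
Since both observations come from the same component, the likelihood for component k is f_k(x₁)·f_k(x₂).
  p_I = [P(loss | comp) = 0.08] × [0.08] = 0.0064
  p_II = [P(loss | comp) = 0.32] × [0.32] = 0.1024
  p_III = [P(loss | comp) = 0.28] × [0.28] = 0.0784
Weight by the priors:
  P(Z=I)·p_I = 0.37 × 0.0064 = 0.002368
  P(Z=II)·p_II = 0.24 × 0.1024 = 0.024576
  P(Z=III)·p_III = 0.39 × 0.0784 = 0.030576
Evidence: 0.002368 + 0.024576 + 0.030576 = 0.05752
P(Topic II | x₁,x₂) = 0.024576 / 0.05752 ≈ 0.4273

0.4273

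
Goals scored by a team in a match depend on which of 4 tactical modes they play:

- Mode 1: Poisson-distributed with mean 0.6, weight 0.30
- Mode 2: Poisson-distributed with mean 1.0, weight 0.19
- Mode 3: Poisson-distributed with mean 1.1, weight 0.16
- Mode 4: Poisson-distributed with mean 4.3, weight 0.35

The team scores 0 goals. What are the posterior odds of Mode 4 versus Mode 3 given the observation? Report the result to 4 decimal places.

The posterior odds equal the prior odds times the likelihood ratio: (π_i/π_j)·(f_i(x)/f_j(x)).
Evaluate each component's likelihood at the observed value:
  L_1 = 0.548812
  L_2 = 0.367879
  L_3 = 0.332871
  L_4 = 0.0135686
0.004749 / 0.0532594 ≈ 0.0892

0.0892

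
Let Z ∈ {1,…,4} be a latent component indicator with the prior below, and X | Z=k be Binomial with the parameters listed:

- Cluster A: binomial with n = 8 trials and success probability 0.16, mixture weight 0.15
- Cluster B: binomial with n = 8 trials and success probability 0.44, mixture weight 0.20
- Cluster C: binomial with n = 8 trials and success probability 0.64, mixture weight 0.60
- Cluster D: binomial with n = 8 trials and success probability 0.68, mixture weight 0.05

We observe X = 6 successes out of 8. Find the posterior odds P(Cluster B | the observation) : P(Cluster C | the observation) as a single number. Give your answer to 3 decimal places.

Only the two components matter; the odds are (π_i f_i(x)) / (π_j f_j(x)).
Binomial probabilities:
  p_A = 0.000331464
  p_B = 0.0637162
  p_C = 0.249369
  p_D = 0.283473
Posterior odds = (π_B·p_B) / (π_C·p_C) = (0.20·0.0637162) / (0.60·0.249369) = 0.0127432 / 0.149622 ≈ 0.085

0.085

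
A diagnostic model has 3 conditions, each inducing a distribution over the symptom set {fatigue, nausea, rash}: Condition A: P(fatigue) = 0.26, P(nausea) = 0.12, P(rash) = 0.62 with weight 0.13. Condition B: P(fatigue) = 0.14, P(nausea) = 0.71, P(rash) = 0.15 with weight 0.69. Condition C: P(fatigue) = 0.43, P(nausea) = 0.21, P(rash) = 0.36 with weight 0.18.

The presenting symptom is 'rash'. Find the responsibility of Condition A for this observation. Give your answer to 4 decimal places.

0.3238

P(component k | x) = π_k·f_k(x) / marginal(x), where marginal(x) = Σ_j π_j·f_j(x).
Component likelihoods at x = 'rash':
  L_A = 0.62
  L_B = 0.15
  L_C = 0.36
Multiply by the mixture weights:
  π_A·L_A = 0.13 × 0.62 = 0.0806
  π_B·L_B = 0.69 × 0.15 = 0.1035
  π_C·L_C = 0.18 × 0.36 = 0.0648
Marginal: 0.0806 + 0.1035 + 0.0648 = 0.2489
P(Condition A | data) ≈ 0.3238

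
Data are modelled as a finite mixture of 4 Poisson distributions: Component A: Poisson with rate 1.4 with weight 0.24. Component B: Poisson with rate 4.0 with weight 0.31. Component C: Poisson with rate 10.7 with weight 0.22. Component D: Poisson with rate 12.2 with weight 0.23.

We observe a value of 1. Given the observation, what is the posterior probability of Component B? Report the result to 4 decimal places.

0.2150

The responsibility of component k is π_k f_k(x) divided by Σ_j π_j f_j(x).
Component likelihoods at x = 1:
  L_A = e^(−1.4)·1.4^1/1! = 0.345236
  L_B = e^(−4.0)·4.0^1/1! = 0.0732626
  L_C = e^(−10.7)·10.7^1/1! = 0.000241231
  L_D = e^(−12.2)·12.2^1/1! = 6.13716e-05
Weight by the priors:
  π_A·L_A = 0.24 × 0.345236 = 0.0828566
  π_B·L_B = 0.31 × 0.0732626 = 0.0227114
  π_C·L_C = 0.22 × 0.000241231 = 5.30708e-05
  π_D·L_D = 0.23 × 6.13716e-05 = 1.41155e-05
Sum: 0.0828566 + 0.0227114 + 5.30708e-05 + 1.41155e-05 = 0.105635
Responsibility of Component B: 0.0227114 / 0.105635 ≈ 0.2150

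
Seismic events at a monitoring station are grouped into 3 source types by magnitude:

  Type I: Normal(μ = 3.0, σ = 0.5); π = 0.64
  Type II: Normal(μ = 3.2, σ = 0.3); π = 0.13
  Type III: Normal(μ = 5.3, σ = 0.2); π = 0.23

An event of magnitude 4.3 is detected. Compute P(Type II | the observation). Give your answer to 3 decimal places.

P(component k | x) = π_k·f_k(x) / marginal(x), where marginal(x) = Σ_j π_j·f_j(x).
Component likelihoods at x = 4.3:
  p_I = 0.0271659
  p_II = 0.0016009
  p_III = 7.4336e-06
Weight by the priors:
  π_I·p_I = 0.64 × 0.0271659 = 0.0173862
  π_II·p_II = 0.13 × 0.0016009 = 0.000208117
  π_III·p_III = 0.23 × 7.4336e-06 = 1.70973e-06
Sum: 0.0173862 + 0.000208117 + 1.70973e-06 = 0.017596
P(Type II | 4.3) = 0.000208117 / 0.017596 ≈ 0.012

0.012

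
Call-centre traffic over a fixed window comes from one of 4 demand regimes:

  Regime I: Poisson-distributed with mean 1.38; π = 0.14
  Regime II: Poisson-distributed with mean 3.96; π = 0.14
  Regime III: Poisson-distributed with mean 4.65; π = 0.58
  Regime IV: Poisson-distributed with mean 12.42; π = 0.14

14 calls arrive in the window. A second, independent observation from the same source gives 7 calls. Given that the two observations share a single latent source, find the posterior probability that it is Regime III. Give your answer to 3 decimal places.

0.025

Apply Bayes' rule: the posterior for each component is proportional to its prior times its likelihood at x.
Since both observations come from the same component, the likelihood for component k is f_k(x₁)·f_k(x₂).
  L_I = [e^(−1.38)·1.38^14/14! = 2.62164e-10] × [0.00047577] = 1.24729e-13
  L_II = [e^(−3.96)·3.96^14/14! = 5.09939e-05] × [0.0577603] = 2.94542e-06
  L_III = [e^(−4.65)·4.65^14/14! = 0.000242362] × [0.0891807] = 2.1614e-05
  L_IV = [e^(−12.42)·12.42^14/14! = 0.0962402] × [0.036516] = 0.00351431
Prior × likelihood for each component:
  π_I·L_I = 0.14 × 1.24729e-13 = 1.74621e-14
  π_II·L_II = 0.14 × 2.94542e-06 = 4.12359e-07
  π_III·L_III = 0.58 × 2.1614e-05 = 1.25361e-05
  π_IV·L_IV = 0.14 × 0.00351431 = 0.000492003
Normaliser: 1.74621e-14 + 4.12359e-07 + 1.25361e-05 + 0.000492003 = 0.000504951
So the posterior for Regime III is 1.25361e-05 / 0.000504951 ≈ 0.025.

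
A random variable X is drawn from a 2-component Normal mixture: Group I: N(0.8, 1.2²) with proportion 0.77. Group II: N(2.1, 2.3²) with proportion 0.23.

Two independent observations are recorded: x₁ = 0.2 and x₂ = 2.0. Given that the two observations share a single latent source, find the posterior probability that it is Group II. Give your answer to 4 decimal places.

0.0974

P(component k | x) = w_k·f_k(x) / marginal(x), where marginal(x) = Σ_j w_j·f_j(x).
Since both observations come from the same component, the likelihood for component k is f_k(x₁)·f_k(x₂).
  f_I = [(1/(1.2·√(2π)))·exp(−(0.2−0.8)²/(2·1.2²)) = 0.332452·exp(-0.12500) = 0.293388] × [0.201642] = 0.0591594
  f_II = [(1/(2.3·√(2π)))·exp(−(0.2−2.1)²/(2·2.3²)) = 0.173453·exp(-0.34121) = 0.12331] × [0.173289] = 0.0213682
Unnormalised posteriors:
  w_I·f_I = 0.77 × 0.0591594 = 0.0455527
  w_II·f_II = 0.23 × 0.0213682 = 0.00491469
Denominator: 0.0455527 + 0.00491469 = 0.0504674
Responsibility of Group II: 0.00491469 / 0.0504674 ≈ 0.0974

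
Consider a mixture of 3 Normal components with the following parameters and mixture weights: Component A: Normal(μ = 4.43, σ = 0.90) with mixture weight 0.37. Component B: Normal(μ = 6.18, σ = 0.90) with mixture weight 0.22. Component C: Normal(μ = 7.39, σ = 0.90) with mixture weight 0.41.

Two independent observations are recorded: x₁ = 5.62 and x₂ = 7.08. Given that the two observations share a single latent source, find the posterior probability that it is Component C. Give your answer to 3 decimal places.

Posterior ∝ prior × likelihood, so P(k | x) ∝ π_k f_k(x); normalise over all components.
Since both observations come from the same component, the likelihood for component k is f_k(x₁)·f_k(x₂).
  L_A = [(1/(0.90·√(2π)))·exp(−(5.62−4.43)²/(2·0.90²)) = 0.443269·exp(-0.87414) = 0.184942] × [0.00580837] = 0.00107421
  L_B = [(1/(0.90·√(2π)))·exp(−(5.62−6.18)²/(2·0.90²)) = 0.443269·exp(-0.19358) = 0.365255] × [0.268856] = 0.0982013
  L_C = [(1/(0.90·√(2π)))·exp(−(5.62−7.39)²/(2·0.90²)) = 0.443269·exp(-1.93389) = 0.06409] × [0.417739] = 0.0267729
Multiply by the mixture weights:
  π_A·L_A = 0.37 × 0.00107421 = 0.000397458
  π_B·L_B = 0.22 × 0.0982013 = 0.0216043
  π_C·L_C = 0.41 × 0.0267729 = 0.0109769
Evidence: 0.000397458 + 0.0216043 + 0.0109769 = 0.0329786
P(Component C | x) ≈ 0.333

0.333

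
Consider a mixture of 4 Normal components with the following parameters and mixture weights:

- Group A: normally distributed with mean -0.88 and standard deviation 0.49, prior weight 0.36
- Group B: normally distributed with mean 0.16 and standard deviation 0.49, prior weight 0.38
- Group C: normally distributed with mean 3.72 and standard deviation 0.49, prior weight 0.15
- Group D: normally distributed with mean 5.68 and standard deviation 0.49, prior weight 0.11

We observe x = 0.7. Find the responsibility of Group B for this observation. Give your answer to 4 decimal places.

Posterior ∝ prior × likelihood, so P(k | x) ∝ π_k f_k(x); normalise over all components.
Evaluate each component's likelihood at the observed value:
  f_A = 0.0044974
  f_B = 0.443598
  f_C = 4.59403e-09
  f_D = 3.02796e-23
Multiply by the mixture weights:
  π_A·f_A = 0.36 × 0.0044974 = 0.00161906
  π_B·f_B = 0.38 × 0.443598 = 0.168567
  π_C·f_C = 0.15 × 4.59403e-09 = 6.89104e-10
  π_D·f_D = 0.11 × 3.02796e-23 = 3.33075e-24
Denominator: 0.00161906 + 0.168567 + 6.89104e-10 + 3.33075e-24 = 0.170186
Responsibility of Group B: 0.168567 / 0.170186 ≈ 0.9905

0.9905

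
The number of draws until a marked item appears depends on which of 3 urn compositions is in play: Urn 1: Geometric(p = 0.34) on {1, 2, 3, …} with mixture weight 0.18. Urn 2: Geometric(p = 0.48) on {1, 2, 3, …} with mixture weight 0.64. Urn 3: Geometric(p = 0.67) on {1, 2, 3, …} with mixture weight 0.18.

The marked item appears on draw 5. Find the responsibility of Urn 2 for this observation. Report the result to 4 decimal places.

By Bayes' theorem, P(k | x) = P(Z=k) f_k(x) / Σ_j P(Z=j) f_j(x).
Geometric probabilities:
  p_1 = 0.0645141
  p_2 = 0.0350958
  p_3 = 0.00794567
Multiply by the mixture weights:
  P(Z=1)·p_1 = 0.18 × 0.0645141 = 0.0116125
  P(Z=2)·p_2 = 0.64 × 0.0350958 = 0.0224613
  P(Z=3)·p_3 = 0.18 × 0.00794567 = 0.00143022
Marginal: 0.0116125 + 0.0224613 + 0.00143022 = 0.035504
So the posterior for Urn 2 is 0.0224613 / 0.035504 ≈ 0.6326.

0.6326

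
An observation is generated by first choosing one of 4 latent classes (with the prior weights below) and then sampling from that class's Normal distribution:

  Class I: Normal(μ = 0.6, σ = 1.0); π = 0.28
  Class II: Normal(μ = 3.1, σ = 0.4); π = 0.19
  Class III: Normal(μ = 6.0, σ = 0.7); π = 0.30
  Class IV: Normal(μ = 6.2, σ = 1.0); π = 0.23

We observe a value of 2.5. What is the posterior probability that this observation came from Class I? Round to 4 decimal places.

Posterior ∝ prior × likelihood, so P(k | x) ∝ π_k f_k(x); normalise over all components.
Normal densities:
  L_I = (1/(1.0·√(2π)))·exp(−(2.5−0.6)²/(2·1.0²)) = 0.398942·exp(-1.80500) = 0.0656158
  L_II = (1/(0.4·√(2π)))·exp(−(2.5−3.1)²/(2·0.4²)) = 0.997356·exp(-1.12500) = 0.323794
  L_III = (1/(0.7·√(2π)))·exp(−(2.5−6.0)²/(2·0.7²)) = 0.569918·exp(-12.50000) = 2.12389e-06
  L_IV = (1/(1.0·√(2π)))·exp(−(2.5−6.2)²/(2·1.0²)) = 0.398942·exp(-6.84500) = 0.00042478
Prior × likelihood for each component:
  π_I·L_I = 0.28 × 0.0656158 = 0.0183724
  π_II·L_II = 0.19 × 0.323794 = 0.0615209
  π_III·L_III = 0.30 × 2.12389e-06 = 6.37166e-07
  π_IV·L_IV = 0.23 × 0.00042478 = 9.76995e-05
Marginal: 0.0183724 + 0.0615209 + 6.37166e-07 + 9.76995e-05 = 0.0799916
Responsibility of Class I: 0.0183724 / 0.0799916 ≈ 0.2297

0.2297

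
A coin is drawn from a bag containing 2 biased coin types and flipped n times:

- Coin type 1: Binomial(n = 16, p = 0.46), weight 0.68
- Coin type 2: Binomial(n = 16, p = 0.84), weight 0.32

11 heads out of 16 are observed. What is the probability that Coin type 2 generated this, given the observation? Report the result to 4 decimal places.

By Bayes' theorem, P(k | x) = P(Z=k) f_k(x) / Σ_j P(Z=j) f_j(x).
Component likelihoods at x = 11 heads out of 16:
  L_1 = 0.039137
  L_2 = 0.0672906
Prior × likelihood for each component:
  P(Z=1)·L_1 = 0.68 × 0.039137 = 0.0266132
  P(Z=2)·L_2 = 0.32 × 0.0672906 = 0.021533
Denominator: 0.0266132 + 0.021533 = 0.0481462
So the posterior for Coin type 2 is 0.021533 / 0.0481462 ≈ 0.4472.

0.4472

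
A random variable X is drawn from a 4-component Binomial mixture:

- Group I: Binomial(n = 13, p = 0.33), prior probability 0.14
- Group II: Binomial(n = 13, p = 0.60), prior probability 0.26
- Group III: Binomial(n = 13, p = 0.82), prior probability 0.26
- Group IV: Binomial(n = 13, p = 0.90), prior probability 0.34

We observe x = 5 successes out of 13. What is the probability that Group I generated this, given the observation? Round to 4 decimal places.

P(component k | x) = π_k·f_k(x) / marginal(x), where marginal(x) = Σ_j π_j·f_j(x).
Binomial probabilities:
  f_I = 0.204525
  f_II = 0.0655865
  f_III = 0.000525809
  f_IV = 7.59961e-06
Prior × likelihood for each component:
  π_I·f_I = 0.14 × 0.204525 = 0.0286335
  π_II·f_II = 0.26 × 0.0655865 = 0.0170525
  π_III·f_III = 0.26 × 0.000525809 = 0.00013671
  π_IV·f_IV = 0.34 × 7.59961e-06 = 2.58387e-06
Sum: 0.0286335 + 0.0170525 + 0.00013671 + 2.58387e-06 = 0.0458253
So the posterior for Group I is 0.0286335 / 0.0458253 ≈ 0.6248.

0.6248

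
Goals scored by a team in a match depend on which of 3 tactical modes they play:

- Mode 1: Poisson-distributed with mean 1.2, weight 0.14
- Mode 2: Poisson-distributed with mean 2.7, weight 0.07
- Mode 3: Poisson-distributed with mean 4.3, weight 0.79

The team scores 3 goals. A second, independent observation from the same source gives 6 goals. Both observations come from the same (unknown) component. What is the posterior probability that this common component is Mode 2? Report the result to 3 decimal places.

0.032

Posterior ∝ prior × likelihood, so P(k | x) ∝ π_k f_k(x); normalise over all components.
Since both observations come from the same component, the likelihood for component k is f_k(x₁)·f_k(x₂).
  p_1 = [e^(−1.2)·1.2^3/3! = 0.0867439] × [0.00124911] = 0.000108353
  p_2 = [e^(−2.7)·2.7^3/3! = 0.220468] × [0.0361622] = 0.0079726
  p_3 = [e^(−4.3)·4.3^3/3! = 0.179799] × [0.119127] = 0.021419
Weight by the priors:
  π_1·p_1 = 0.14 × 0.000108353 = 1.51694e-05
  π_2·p_2 = 0.07 × 0.0079726 = 0.000558082
  π_3·p_3 = 0.79 × 0.021419 = 0.016921
Normaliser: 1.51694e-05 + 0.000558082 + 0.016921 = 0.0174943
So the posterior for Mode 2 is 0.000558082 / 0.0174943 ≈ 0.032.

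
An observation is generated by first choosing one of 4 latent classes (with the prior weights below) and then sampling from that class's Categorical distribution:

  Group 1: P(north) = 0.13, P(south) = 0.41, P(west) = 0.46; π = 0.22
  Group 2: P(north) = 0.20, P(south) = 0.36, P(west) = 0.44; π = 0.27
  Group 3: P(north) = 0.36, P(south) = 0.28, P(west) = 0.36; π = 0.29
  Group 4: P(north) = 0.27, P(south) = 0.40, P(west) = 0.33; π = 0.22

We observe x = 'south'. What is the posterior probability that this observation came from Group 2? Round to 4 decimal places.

P(component k | x) = w_k·f_k(x) / marginal(x), where marginal(x) = Σ_j w_j·f_j(x).
Categorical probabilities:
  f_1 = P(south | comp) = 0.41
  f_2 = P(south | comp) = 0.36
  f_3 = P(south | comp) = 0.28
  f_4 = P(south | comp) = 0.40
Weight by the priors:
  w_1·f_1 = 0.22 × 0.41 = 0.0902
  w_2·f_2 = 0.27 × 0.36 = 0.0972
  w_3·f_3 = 0.29 × 0.28 = 0.0812
  w_4·f_4 = 0.22 × 0.4 = 0.088
Normaliser: 0.0902 + 0.0972 + 0.0812 + 0.088 = 0.3566
Responsibility of Group 2: 0.0972 / 0.3566 ≈ 0.2726

0.2726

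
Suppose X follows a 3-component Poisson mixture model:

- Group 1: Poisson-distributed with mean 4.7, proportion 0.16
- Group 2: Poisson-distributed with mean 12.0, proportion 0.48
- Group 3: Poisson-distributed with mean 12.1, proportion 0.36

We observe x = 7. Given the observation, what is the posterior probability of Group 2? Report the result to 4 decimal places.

0.4138

Posterior ∝ prior × likelihood, so P(k | x) ∝ π_k f_k(x); normalise over all components.
Component likelihoods at x = 7:
  f_1 = e^(−4.7)·4.7^7/7! = 0.0914261
  f_2 = e^(−12.0)·12.0^7/7! = 0.0436822
  f_3 = e^(−12.1)·12.1^7/7! = 0.0418894
Prior × likelihood for each component:
  π_1·f_1 = 0.16 × 0.0914261 = 0.0146282
  π_2·f_2 = 0.48 × 0.0436822 = 0.0209675
  π_3·f_3 = 0.36 × 0.0418894 = 0.0150802
Evidence: 0.0146282 + 0.0209675 + 0.0150802 = 0.0506758
P(Group 2 | data) = 0.0209675 / 0.0506758 ≈ 0.4138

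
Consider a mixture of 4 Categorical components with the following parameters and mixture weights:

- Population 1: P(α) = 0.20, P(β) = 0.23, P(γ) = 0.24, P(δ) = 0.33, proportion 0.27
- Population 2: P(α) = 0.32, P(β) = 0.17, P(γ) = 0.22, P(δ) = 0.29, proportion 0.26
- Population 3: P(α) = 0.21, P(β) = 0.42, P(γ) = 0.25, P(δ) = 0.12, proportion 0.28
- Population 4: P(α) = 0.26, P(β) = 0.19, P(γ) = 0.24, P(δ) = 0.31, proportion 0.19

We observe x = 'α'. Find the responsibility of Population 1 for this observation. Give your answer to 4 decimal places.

P(component k | x) = π_k·f_k(x) / marginal(x), where marginal(x) = Σ_j π_j·f_j(x).
Categorical probabilities:
  L_1 = 0.2
  L_2 = 0.32
  L_3 = 0.21
  L_4 = 0.26
Weight by the priors:
  π_1·L_1 = 0.27 × 0.2 = 0.054
  π_2·L_2 = 0.26 × 0.32 = 0.0832
  π_3·L_3 = 0.28 × 0.21 = 0.0588
  π_4·L_4 = 0.19 × 0.26 = 0.0494
Evidence: 0.054 + 0.0832 + 0.0588 + 0.0494 = 0.2454
P(Population 1 | data) = 0.054 / 0.2454 ≈ 0.2200

0.2200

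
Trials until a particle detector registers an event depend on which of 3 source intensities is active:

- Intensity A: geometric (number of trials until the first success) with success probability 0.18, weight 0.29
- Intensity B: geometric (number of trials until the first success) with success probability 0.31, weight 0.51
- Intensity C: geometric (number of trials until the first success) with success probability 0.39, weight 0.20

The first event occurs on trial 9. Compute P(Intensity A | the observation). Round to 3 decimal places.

0.526

Posterior ∝ prior × likelihood, so P(k | x) ∝ w_k f_k(x); normalise over all components.
Geometric probabilities:
  f_A = 0.18·(1−0.18)^8 = 0.18·0.204414 = 0.0367945
  f_B = 0.31·(1−0.31)^8 = 0.31·0.0513798 = 0.0159277
  f_C = 0.39·(1−0.39)^8 = 0.39·0.0191707 = 0.00747659
Multiply by the mixture weights:
  w_A·f_A = 0.29 × 0.0367945 = 0.0106704
  w_B·f_B = 0.51 × 0.0159277 = 0.00812315
  w_C·f_C = 0.20 × 0.00747659 = 0.00149532
Denominator: 0.0106704 + 0.00812315 + 0.00149532 = 0.0202889
So the posterior for Intensity A is 0.0106704 / 0.0202889 ≈ 0.526.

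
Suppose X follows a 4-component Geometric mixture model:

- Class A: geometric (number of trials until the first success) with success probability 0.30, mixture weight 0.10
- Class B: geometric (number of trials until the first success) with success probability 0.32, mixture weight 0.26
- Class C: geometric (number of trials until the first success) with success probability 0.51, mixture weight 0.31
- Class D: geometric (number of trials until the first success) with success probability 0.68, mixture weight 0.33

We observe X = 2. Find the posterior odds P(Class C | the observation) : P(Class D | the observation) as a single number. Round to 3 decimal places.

1.079

Since P(k|x) ∝ w_k f_k(x), the posterior odds are w_i f_i(x) / (w_j f_j(x)).
Evaluate each component's likelihood at the observed value:
  L_A = 0.21
  L_B = 0.2176
  L_C = 0.2499
  L_D = 0.2176
0.077469 / 0.071808 ≈ 1.079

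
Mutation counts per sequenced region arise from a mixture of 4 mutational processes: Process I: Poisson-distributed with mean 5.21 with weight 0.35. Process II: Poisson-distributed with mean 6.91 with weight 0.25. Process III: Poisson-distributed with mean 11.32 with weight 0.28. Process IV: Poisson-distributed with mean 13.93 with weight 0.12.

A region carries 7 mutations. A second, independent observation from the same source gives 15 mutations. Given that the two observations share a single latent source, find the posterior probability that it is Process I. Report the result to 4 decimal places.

0.0072

Apply Bayes' rule: the posterior for each component is proportional to its prior times its likelihood at x.
Since both observations come from the same component, the likelihood for component k is f_k(x₁)·f_k(x₂).
  L_I = [e^(−5.21)·5.21^7/7! = 0.112917] × [0.000236261] = 2.66779e-05
  L_II = [e^(−6.91)·6.91^7/7! = 0.148916] × [0.0029833] = 0.00044426
  L_III = [e^(−11.32)·11.32^7/7! = 0.0573167] × [0.0595639] = 0.00341401
  L_IV = [e^(−13.93)·13.93^7/7! = 0.0180096] × [0.0984113] = 0.00177235
Weight by the priors:
  w_I·L_I = 0.35 × 2.66779e-05 = 9.33726e-06
  w_II·L_II = 0.25 × 0.00044426 = 0.000111065
  w_III·L_III = 0.28 × 0.00341401 = 0.000955921
  w_IV·L_IV = 0.12 × 0.00177235 = 0.000212682
Normaliser: 9.33726e-06 + 0.000111065 + 0.000955921 + 0.000212682 = 0.00128901
Responsibility of Process I: 9.33726e-06 / 0.00128901 ≈ 0.0072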